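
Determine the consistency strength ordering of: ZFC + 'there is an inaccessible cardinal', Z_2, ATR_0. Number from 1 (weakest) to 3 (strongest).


Ordering by consistency strength:
1. ATR_0
2. Z_2
3. ZFC + 'there is an inaccessible cardinal'


ZFC + 'there is an inaccessible cardinal'=3, Z_2=2, ATR_0=1


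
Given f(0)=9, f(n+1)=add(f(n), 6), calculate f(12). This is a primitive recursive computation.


f(0) = 9
f(1) = add(f(0), 6) = add(9, 6) = 15
f(2) = add(f(1), 6) = add(15, 6) = 21
f(3) = add(f(2), 6) = add(21, 6) = 27
f(4) = add(f(3), 6) = add(27, 6) = 33
f(5) = add(f(4), 6) = add(33, 6) = 39
f(6) = add(f(5), 6) = add(39, 6) = 45
f(7) = add(f(6), 6) = add(45, 6) = 51
f(8) = add(f(7), 6) = add(51, 6) = 57
f(9) = add(f(8), 6) = add(57, 6) = 63
f(10) = add(f(9), 6) = add(63, 6) = 69
f(11) = add(f(10), 6) = add(69, 6) = 75
f(12) = add(f(11), 6) = add(75, 6) = 81


81


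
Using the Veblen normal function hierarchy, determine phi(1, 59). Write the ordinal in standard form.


phi(1, 59):
phi(1, beta) = epsilon_beta (the beta-th epsilon number).
phi(1, 59) = epsilon_59

epsilon_59


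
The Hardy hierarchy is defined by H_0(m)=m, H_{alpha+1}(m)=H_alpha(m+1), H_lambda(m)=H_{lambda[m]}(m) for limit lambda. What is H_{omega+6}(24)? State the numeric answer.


H_{omega+6}(24):
Unwind the 6 successor steps: H_{omega+6}(24) = H_omega(24+6) = H_omega(30).
H_omega(m) = H_m(m) = m + m = 2m.
Result = 2 * 30 = 60

60


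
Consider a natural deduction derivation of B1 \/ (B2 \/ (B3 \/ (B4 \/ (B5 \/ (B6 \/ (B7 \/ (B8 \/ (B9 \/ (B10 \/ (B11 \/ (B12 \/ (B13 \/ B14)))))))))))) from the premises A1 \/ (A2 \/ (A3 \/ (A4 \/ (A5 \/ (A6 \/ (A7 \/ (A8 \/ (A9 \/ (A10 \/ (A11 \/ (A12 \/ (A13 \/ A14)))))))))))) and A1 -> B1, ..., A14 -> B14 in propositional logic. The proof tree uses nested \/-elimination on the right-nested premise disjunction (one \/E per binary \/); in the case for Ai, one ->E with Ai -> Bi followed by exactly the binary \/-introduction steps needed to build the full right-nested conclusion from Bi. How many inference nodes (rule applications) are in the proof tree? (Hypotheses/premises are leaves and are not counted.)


Constructive dilemma with 14 branches, all disjunctions right-nested:
- \/E: the premise has 13 binary \/, each eliminated once: 13 nodes.
- ->E: one per case (Ai with Ai -> Bi gives Bi): 14 nodes.
- \/I: in case i < n, Bi needs 1 step to form Bi \/ (B(i+1) \/ ...) and then i-1 steps to prepend B(i-1), ..., B1, i.e. i steps; in case i = n, B14 needs 13 prepend steps.
  \/I total = (1 + 2 + ... + 13) + 13 = 91 + 13 = 104 nodes.
Total = 13 + 14 + 104 = 131

131


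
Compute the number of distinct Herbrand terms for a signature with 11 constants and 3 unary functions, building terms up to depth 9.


Herbrand terms by depth:
Depth 0: 11 constants
Depth 1: 33 new terms (running total: 44)
Depth 2: 99 new terms (running total: 143)
Depth 3: 297 new terms (running total: 440)
Depth 4: 891 new terms (running total: 1331)
Depth 5: 2673 new terms (running total: 4004)
Depth 6: 8019 new terms (running total: 12023)
Depth 7: 24057 new terms (running total: 36080)
Depth 8: 72171 new terms (running total: 108251)
Depth 9: 216513 new terms (running total: 324764)
Total distinct ground terms = 324764

324764


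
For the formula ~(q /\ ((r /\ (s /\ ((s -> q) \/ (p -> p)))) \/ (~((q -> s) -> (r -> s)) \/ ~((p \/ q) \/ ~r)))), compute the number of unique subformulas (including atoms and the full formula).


Formula: ~(q /\ ((r /\ (s /\ ((s -> q) \/ (p -> p)))) \/ (~((q -> s) -> (r -> s)) \/ ~((p \/ q) \/ ~r))))
Subformulas found:
  1. r
  2. q
  3. s
  4. p
  5. ~r
  6. (p -> p)
  7. (p \/ q)
  8. (s -> q)
  9. (r -> s)
  10. (q -> s)
  11. ((p \/ q) \/ ~r)
  12. ~((p \/ q) \/ ~r)
  13. ((s -> q) \/ (p -> p))
  14. ((q -> s) -> (r -> s))
  15. ~((q -> s) -> (r -> s))
  16. (s /\ ((s -> q) \/ (p -> p)))
  17. (r /\ (s /\ ((s -> q) \/ (p -> p))))
  18. (~((q -> s) -> (r -> s)) \/ ~((p \/ q) \/ ~r))
  19. ((r /\ (s /\ ((s -> q) \/ (p -> p)))) \/ (~((q -> s) -> (r -> s)) \/ ~((p \/ q) \/ ~r)))
  20. (q /\ ((r /\ (s /\ ((s -> q) \/ (p -> p)))) \/ (~((q -> s) -> (r -> s)) \/ ~((p \/ q) \/ ~r))))
  21. ~(q /\ ((r /\ (s /\ ((s -> q) \/ (p -> p)))) \/ (~((q -> s) -> (r -> s)) \/ ~((p \/ q) \/ ~r))))
Total distinct subformulas = 21

21


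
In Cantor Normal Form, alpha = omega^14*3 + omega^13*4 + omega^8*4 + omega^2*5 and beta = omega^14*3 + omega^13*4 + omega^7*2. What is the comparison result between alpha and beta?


Compare term by term from highest exponent:
alpha = omega^14*3 + omega^13*4 + omega^8*4 + omega^2*5
beta = omega^14*3 + omega^13*4 + omega^7*2
Term 1: alpha has omega^14*3, beta has omega^14*3
Term 2: alpha has omega^13*4, beta has omega^13*4
Term 3: alpha has omega^8*4, beta has omega^7*2
Term 4: alpha has omega^2*5, beta has omega^0*0
Result: alpha > beta

alpha > beta


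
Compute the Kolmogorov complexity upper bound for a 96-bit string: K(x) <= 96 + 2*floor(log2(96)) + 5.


floor(log2(96)) = 6
2 * 6 = 12
K(x) <= 96 + 12 + 5 = 113

113


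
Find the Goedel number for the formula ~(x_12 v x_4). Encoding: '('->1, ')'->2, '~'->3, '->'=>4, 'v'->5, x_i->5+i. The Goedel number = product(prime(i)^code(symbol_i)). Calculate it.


Formula: ~(x_12 v x_4)
Symbol codes: [3, 1, 17, 5, 9, 2]
Primes: [2, 3, 5, 7, 11, 13]
p_1^3 = 2^3 = 8
p_2^1 = 3^1 = 3
p_3^17 = 5^17 = 762939453125
p_4^5 = 7^5 = 16807
p_5^9 = 11^9 = 2357947691
p_6^2 = 13^2 = 169
Product = 122634421442974603271484375000

122634421442974603271484375000


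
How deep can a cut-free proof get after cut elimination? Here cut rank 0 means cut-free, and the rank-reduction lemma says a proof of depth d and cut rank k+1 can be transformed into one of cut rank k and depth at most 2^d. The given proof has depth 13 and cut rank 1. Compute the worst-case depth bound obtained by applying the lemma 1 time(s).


Each rank reduction sends depth d to at most 2^d; cut rank r needs r reductions.
2_0(13) = 13
2_1(13) = 2^13 = 8192
Cut-free depth bound = 8192

8192


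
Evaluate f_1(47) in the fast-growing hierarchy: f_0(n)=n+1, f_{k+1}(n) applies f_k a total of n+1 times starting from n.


f_1(47) = f_0^48(47)
f_0 adds 1 each time, applied 48 times.
f_1(47) = 47 + 48 = 95

95


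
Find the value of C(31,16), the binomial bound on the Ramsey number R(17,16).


R(17,16) <= C(17+16-2, 17-1) = C(31, 16)
C(31, 16) = 31! / (16! * 15!)
= 300540195

300540195


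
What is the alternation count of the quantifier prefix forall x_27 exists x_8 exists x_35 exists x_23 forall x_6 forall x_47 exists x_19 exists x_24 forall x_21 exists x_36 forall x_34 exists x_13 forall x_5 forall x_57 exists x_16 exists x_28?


Walk the prefix and count type changes:
  position 1: forall -> exists <-- alternation
  position 2: exists -> exists
  position 3: exists -> exists
  position 4: exists -> forall <-- alternation
  position 5: forall -> forall
  position 6: forall -> exists <-- alternation
  position 7: exists -> exists
  position 8: exists -> forall <-- alternation
  position 9: forall -> exists <-- alternation
  position 10: exists -> forall <-- alternation
  position 11: forall -> exists <-- alternation
  position 12: exists -> forall <-- alternation
  position 13: forall -> forall
  position 14: forall -> exists <-- alternation
  position 15: exists -> exists
Total alternations = 9

9


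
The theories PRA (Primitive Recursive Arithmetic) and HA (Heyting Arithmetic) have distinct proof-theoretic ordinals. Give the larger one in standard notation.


Proof-theoretic ordinal of PRA (Primitive Recursive Arithmetic): omega^omega
Proof-theoretic ordinal of HA (Heyting Arithmetic): epsilon_0
Comparing: omega^omega < epsilon_0.
The larger ordinal is epsilon_0 (from HA (Heyting Arithmetic)).

epsilon_0


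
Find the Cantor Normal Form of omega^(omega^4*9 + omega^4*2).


omega^(omega^4*9 + omega^4*2):
Both terms of the exponent have the same exponent 4, so they merge: omega^4*9 + omega^4*2 = omega^4*(9+2) = omega^4*11.
omega raised to a CNF ordinal is a single CNF term: Result = omega^(omega^4*11)

omega^(omega^4*11)


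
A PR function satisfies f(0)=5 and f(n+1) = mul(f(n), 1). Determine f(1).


f(0) = 5
f(1) = mul(f(0), 1) = mul(5, 1) = 5


5


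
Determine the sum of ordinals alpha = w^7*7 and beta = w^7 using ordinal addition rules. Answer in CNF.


Ordinal addition w^7*7 + w^7:
Both terms have the same exponent 7.
w^e*c + w^e*d = w^e*(c+d).
Result = w^7*(7+1) = w^7*8

w^7*8


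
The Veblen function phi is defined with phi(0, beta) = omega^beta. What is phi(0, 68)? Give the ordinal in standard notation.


phi(0, 68):
phi(0, beta) = omega^beta by definition.
phi(0, 68) = omega^68

omega^68


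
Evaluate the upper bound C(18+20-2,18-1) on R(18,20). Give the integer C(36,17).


R(18,20) <= C(18+20-2, 18-1) = C(36, 17)
C(36, 17) = 36! / (17! * 19!)
= 8597496600

8597496600


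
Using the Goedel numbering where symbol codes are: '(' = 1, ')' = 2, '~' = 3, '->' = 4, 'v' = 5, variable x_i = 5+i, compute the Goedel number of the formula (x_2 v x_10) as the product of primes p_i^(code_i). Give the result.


Formula: (x_2 v x_10)
Symbol codes: [1, 7, 5, 15, 2]
Primes: [2, 3, 5, 7, 11]
p_1^1 = 2^1 = 2
p_2^7 = 3^7 = 2187
p_3^5 = 5^5 = 3125
p_4^15 = 7^15 = 4747561509943
p_5^2 = 11^2 = 121
Product = 7852080998073039131250

7852080998073039131250


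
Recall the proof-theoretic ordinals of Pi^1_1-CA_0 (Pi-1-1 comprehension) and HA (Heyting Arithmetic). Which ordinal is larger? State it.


Proof-theoretic ordinal of Pi^1_1-CA_0 (Pi-1-1 comprehension): psi_0(Omega_omega)
Proof-theoretic ordinal of HA (Heyting Arithmetic): epsilon_0
Comparing: epsilon_0 < psi_0(Omega_omega).
The larger ordinal is psi_0(Omega_omega) (from Pi^1_1-CA_0 (Pi-1-1 comprehension)).

psi_0(Omega_omega)


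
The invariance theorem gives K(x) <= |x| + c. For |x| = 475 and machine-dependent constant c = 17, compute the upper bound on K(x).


K(x) <= |x| + c = 475 + 17 = 492

492


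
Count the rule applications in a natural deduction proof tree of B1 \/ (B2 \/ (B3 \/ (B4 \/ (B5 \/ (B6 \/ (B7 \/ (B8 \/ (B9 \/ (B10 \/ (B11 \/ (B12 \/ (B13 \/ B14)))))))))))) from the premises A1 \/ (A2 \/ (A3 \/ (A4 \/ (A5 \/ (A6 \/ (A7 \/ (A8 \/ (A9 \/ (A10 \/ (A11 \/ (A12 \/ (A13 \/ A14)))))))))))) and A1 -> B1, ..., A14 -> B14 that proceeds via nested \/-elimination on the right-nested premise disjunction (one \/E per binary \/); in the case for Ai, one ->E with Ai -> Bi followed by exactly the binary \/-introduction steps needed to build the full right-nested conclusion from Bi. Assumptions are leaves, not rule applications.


Constructive dilemma with 14 branches, all disjunctions right-nested:
- \/E: the premise has 13 binary \/, each eliminated once: 13 nodes.
- ->E: one per case (Ai with Ai -> Bi gives Bi): 14 nodes.
- \/I: in case i < n, Bi needs 1 step to form Bi \/ (B(i+1) \/ ...) and then i-1 steps to prepend B(i-1), ..., B1, i.e. i steps; in case i = n, B14 needs 13 prepend steps.
  \/I total = (1 + 2 + ... + 13) + 13 = 91 + 13 = 104 nodes.
Total = 13 + 14 + 104 = 131

131


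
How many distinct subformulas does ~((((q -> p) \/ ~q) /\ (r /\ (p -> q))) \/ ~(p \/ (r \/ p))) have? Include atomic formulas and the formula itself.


Formula: ~((((q -> p) \/ ~q) /\ (r /\ (p -> q))) \/ ~(p \/ (r \/ p)))
Subformulas found:
  1. q
  2. r
  3. p
  4. ~q
  5. (p -> q)
  6. (q -> p)
  7. (r \/ p)
  8. (p \/ (r \/ p))
  9. (r /\ (p -> q))
  10. ~(p \/ (r \/ p))
  11. ((q -> p) \/ ~q)
  12. (((q -> p) \/ ~q) /\ (r /\ (p -> q)))
  13. ((((q -> p) \/ ~q) /\ (r /\ (p -> q))) \/ ~(p \/ (r \/ p)))
  14. ~((((q -> p) \/ ~q) /\ (r /\ (p -> q))) \/ ~(p \/ (r \/ p)))
Total distinct subformulas = 14

14


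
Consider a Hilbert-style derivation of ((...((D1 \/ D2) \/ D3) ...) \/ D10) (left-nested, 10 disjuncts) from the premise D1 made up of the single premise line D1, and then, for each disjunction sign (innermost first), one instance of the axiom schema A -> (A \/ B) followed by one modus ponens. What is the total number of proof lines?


Building the left-nested 10-ary disjunction from D1:
- 1 premise line (D1)
- 10 disjuncts means 9 disjunction signs; each needs 1 axiom instance + 1 MP = 2 lines: 2 * 9 = 18
Total = 1 + 18 = 19 lines.

19


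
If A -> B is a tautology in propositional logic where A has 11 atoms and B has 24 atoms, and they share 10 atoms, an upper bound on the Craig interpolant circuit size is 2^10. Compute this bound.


Shared atoms = 10
Craig interpolant size bound = 2^10
= 1024

1024


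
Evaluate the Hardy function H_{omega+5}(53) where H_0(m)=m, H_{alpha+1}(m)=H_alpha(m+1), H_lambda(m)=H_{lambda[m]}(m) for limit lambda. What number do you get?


H_{omega+5}(53):
Unwind the 5 successor steps: H_{omega+5}(53) = H_omega(53+5) = H_omega(58).
H_omega(m) = H_m(m) = m + m = 2m.
Result = 2 * 58 = 116

116


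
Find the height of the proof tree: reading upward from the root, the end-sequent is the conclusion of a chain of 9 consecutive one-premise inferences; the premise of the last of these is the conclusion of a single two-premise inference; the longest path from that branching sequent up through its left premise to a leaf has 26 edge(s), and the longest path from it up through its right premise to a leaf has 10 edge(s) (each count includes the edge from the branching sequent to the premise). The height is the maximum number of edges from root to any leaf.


Longest path through the left premise: 26 edges (measured from the branching sequent)
Longest path through the right premise: 10 edges
Height of the subtree rooted at the branching sequent: max(26, 10) = 26
The branching sequent sits 9 edges above the root (the chain of one-premise inferences), so height = 26 + 9 = 35

35


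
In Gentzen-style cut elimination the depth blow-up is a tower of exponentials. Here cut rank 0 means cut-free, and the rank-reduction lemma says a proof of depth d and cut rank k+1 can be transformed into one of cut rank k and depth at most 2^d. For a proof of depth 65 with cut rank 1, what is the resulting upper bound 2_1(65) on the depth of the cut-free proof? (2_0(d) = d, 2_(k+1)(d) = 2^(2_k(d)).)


Each rank reduction sends depth d to at most 2^d; cut rank r needs r reductions.
2_0(65) = 65
2_1(65) = 2^65 = 36893488147419103232
Cut-free depth bound = 36893488147419103232

36893488147419103232


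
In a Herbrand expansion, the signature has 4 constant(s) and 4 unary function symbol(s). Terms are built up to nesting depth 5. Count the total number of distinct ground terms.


Herbrand terms by depth:
Depth 0: 4 constants
Depth 1: 16 new terms (running total: 20)
Depth 2: 64 new terms (running total: 84)
Depth 3: 256 new terms (running total: 340)
Depth 4: 1024 new terms (running total: 1364)
Depth 5: 4096 new terms (running total: 5460)
Total distinct ground terms = 5460

5460


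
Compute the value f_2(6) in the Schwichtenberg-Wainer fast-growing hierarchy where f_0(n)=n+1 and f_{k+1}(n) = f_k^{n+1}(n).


f_2(6) = f_1^7(6)
f_1(m) = 2m + 1.
Iterating: f_1^k(n) = 2^k*(n+1) - 1.
f_2(6) = 2^7*(6+1) - 1 = 128*7 - 1 = 895

895


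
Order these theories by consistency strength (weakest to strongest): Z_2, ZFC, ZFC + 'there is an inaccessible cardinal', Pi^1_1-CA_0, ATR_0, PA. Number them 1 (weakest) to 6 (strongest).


Ordering by consistency strength:
1. PA
2. ATR_0
3. Pi^1_1-CA_0
4. Z_2
5. ZFC
6. ZFC + 'there is an inaccessible cardinal'


Z_2=4, ZFC=5, ZFC + 'there is an inaccessible cardinal'=6, Pi^1_1-CA_0=3, ATR_0=2, PA=1


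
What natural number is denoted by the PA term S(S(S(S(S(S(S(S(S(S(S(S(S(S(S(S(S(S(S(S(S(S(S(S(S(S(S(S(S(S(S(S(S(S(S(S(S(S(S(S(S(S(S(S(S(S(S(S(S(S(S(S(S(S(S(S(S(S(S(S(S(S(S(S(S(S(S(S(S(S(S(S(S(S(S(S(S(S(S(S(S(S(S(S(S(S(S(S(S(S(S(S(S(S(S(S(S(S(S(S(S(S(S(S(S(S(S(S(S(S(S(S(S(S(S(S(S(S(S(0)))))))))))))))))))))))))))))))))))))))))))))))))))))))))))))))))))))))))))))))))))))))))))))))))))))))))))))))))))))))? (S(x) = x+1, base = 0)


Counting successors applied to 0:
119 applications of S to 0 = 119

119


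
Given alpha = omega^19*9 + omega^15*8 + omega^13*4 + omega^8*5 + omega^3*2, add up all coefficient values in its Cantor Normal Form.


CNF: omega^19*9 + omega^15*8 + omega^13*4 + omega^8*5 + omega^3*2
Coefficients: 9 + 8 + 4 + 5 + 2 = 28

28


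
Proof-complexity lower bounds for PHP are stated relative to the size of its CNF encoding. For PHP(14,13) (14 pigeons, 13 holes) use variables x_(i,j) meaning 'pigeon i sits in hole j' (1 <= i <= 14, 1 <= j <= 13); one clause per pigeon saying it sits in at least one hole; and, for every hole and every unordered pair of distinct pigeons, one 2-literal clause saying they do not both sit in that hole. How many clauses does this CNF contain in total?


PHP(14,13): 14 pigeons, 13 holes, 14*13 = 182 variables.
- pigeon clauses: one per pigeon -> 14 clauses
- hole clauses: 13 holes * C(14,2) = 13 * 91 -> 1183 clauses
Total clauses = 14 + 1183 = 1197

1197


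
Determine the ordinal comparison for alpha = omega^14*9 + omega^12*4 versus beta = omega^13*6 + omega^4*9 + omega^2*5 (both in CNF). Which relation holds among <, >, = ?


Compare term by term from highest exponent:
alpha = omega^14*9 + omega^12*4
beta = omega^13*6 + omega^4*9 + omega^2*5
Term 1: alpha has omega^14*9, beta has omega^13*6
Term 2: alpha has omega^12*4, beta has omega^4*9
Term 3: alpha has omega^0*0, beta has omega^2*5
Result: alpha > beta

alpha > beta


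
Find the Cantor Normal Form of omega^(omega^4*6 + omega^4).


omega^(omega^4*6 + omega^4):
Both terms of the exponent have the same exponent 4, so they merge: omega^4*6 + omega^4 = omega^4*(6+1) = omega^4*7.
omega raised to a CNF ordinal is a single CNF term: Result = omega^(omega^4*7)

omega^(omega^4*7)


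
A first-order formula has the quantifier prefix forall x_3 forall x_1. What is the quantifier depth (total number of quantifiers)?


Quantifier prefix has 2 quantifier symbols.
Quantifier depth = 2

2


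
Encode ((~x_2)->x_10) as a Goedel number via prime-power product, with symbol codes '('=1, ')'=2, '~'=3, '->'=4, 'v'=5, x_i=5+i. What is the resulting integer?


Formula: ((~x_2)->x_10)
Symbol codes: [1, 1, 3, 7, 2, 4, 15, 2]
Primes: [2, 3, 5, 7, 11, 13, 17, 19]
p_1^1 = 2^1 = 2
p_2^1 = 3^1 = 3
p_3^3 = 5^3 = 125
p_4^7 = 7^7 = 823543
p_5^2 = 11^2 = 121
p_6^4 = 13^4 = 28561
p_7^15 = 17^15 = 2862423051509815793
p_8^2 = 19^2 = 361
Product = 2205704583260795671845979087819169250

2205704583260795671845979087819169250


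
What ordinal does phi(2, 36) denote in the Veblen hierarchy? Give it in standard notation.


phi(2, 36):
phi(2, beta) = zeta_beta (the beta-th zeta number, fixed point of epsilon).
phi(2, 36) = zeta_36

zeta_36


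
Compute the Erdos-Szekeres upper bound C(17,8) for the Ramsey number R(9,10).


R(9,10) <= C(9+10-2, 9-1) = C(17, 8)
C(17, 8) = 17! / (8! * 9!)
= 24310

24310


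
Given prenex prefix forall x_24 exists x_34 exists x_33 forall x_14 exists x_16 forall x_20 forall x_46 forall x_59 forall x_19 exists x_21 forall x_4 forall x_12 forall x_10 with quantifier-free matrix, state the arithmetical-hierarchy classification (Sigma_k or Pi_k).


Leading quantifier is forall, so the class is Pi.
Number of quantifier blocks = alternations + 1 = 6 + 1 = 7.
Classification: Pi_7

Pi_7


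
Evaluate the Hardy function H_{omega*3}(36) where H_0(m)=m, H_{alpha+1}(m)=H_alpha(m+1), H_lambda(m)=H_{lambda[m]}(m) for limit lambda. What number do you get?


H_{omega*3}(36):
For the Hardy hierarchy, H_{omega*k}(n) = 2^k * n.
2^3 = 8.
8 * 36 = 288

288


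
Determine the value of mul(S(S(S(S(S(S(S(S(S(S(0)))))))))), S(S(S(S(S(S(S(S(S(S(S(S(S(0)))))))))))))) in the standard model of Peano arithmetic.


mul(S^10(0), S^13(0)):
S^10(0) = 10
S^13(0) = 13
10 * 13 = 130

130


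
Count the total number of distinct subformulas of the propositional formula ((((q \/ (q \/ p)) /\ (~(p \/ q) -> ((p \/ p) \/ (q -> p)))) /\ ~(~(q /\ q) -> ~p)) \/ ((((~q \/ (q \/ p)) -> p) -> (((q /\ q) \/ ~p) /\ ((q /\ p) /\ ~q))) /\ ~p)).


Formula: ((((q \/ (q \/ p)) /\ (~(p \/ q) -> ((p \/ p) \/ (q -> p)))) /\ ~(~(q /\ q) -> ~p)) \/ ((((~q \/ (q \/ p)) -> p) -> (((q /\ q) \/ ~p) /\ ((q /\ p) /\ ~q))) /\ ~p))
Subformulas found:
  1. p
  2. q
  3. ~p
  4. ~q
  5. (p \/ p)
  6. (q /\ p)
  7. (q \/ p)
  8. (q /\ q)
  9. (q -> p)
  10. (p \/ q)
  11. ~(p \/ q)
  12. ~(q /\ q)
  13. (q \/ (q \/ p))
  14. ((q /\ q) \/ ~p)
  15. ((q /\ p) /\ ~q)
  16. (~q \/ (q \/ p))
  17. (~(q /\ q) -> ~p)
  18. ~(~(q /\ q) -> ~p)
  19. ((p \/ p) \/ (q -> p))
  20. ((~q \/ (q \/ p)) -> p)
  21. (~(p \/ q) -> ((p \/ p) \/ (q -> p)))
  22. (((q /\ q) \/ ~p) /\ ((q /\ p) /\ ~q))
  23. ((q \/ (q \/ p)) /\ (~(p \/ q) -> ((p \/ p) \/ (q -> p))))
  24. (((~q \/ (q \/ p)) -> p) -> (((q /\ q) \/ ~p) /\ ((q /\ p) /\ ~q)))
  25. ((((~q \/ (q \/ p)) -> p) -> (((q /\ q) \/ ~p) /\ ((q /\ p) /\ ~q))) /\ ~p)
  26. (((q \/ (q \/ p)) /\ (~(p \/ q) -> ((p \/ p) \/ (q -> p)))) /\ ~(~(q /\ q) -> ~p))
  27. ((((q \/ (q \/ p)) /\ (~(p \/ q) -> ((p \/ p) \/ (q -> p)))) /\ ~(~(q /\ q) -> ~p)) \/ ((((~q \/ (q \/ p)) -> p) -> (((q /\ q) \/ ~p) /\ ((q /\ p) /\ ~q))) /\ ~p))
Total distinct subformulas = 27

27


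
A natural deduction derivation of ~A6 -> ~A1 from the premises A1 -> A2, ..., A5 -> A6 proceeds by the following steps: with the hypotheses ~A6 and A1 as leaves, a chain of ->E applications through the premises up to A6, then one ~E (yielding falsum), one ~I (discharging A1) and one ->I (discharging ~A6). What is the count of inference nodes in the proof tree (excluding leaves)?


From hypothesis A1, 5 ->E steps along the 5 premises yield A6.
~E with hypothesis ~A6 gives falsum (1 node); ~I discharging A1 gives ~A1 (1 node); ->I discharging ~A6 gives the goal (1 node).
Total = 5 + 3 = 8 inference nodes.

8


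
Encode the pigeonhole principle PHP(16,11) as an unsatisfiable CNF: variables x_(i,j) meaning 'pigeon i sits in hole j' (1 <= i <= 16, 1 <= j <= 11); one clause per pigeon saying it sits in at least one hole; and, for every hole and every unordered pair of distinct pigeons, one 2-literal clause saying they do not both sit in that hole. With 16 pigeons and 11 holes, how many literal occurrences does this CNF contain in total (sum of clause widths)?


PHP(16,11): 16 pigeons, 11 holes, 16*11 = 176 variables.
- pigeon clauses: one per pigeon -> 16 clauses of width 11 -> 176 literals
- hole clauses: 11 holes * C(16,2) = 11 * 120 -> 1320 clauses of width 2 -> 2640 literals
Total literal occurrences = 176 + 2640 = 2816

2816


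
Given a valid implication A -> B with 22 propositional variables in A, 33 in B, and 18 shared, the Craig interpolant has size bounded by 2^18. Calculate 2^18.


Shared atoms = 18
Craig interpolant size bound = 2^18
= 262144

262144


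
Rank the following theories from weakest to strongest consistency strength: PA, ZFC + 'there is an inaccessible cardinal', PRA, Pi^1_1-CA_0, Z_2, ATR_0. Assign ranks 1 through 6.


Ordering by consistency strength:
1. PRA
2. PA
3. ATR_0
4. Pi^1_1-CA_0
5. Z_2
6. ZFC + 'there is an inaccessible cardinal'


PA=2, ZFC + 'there is an inaccessible cardinal'=6, PRA=1, Pi^1_1-CA_0=4, Z_2=5, ATR_0=3


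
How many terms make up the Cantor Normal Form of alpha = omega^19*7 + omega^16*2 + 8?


CNF: omega^19*7 + omega^16*2 + 8
Count the summands separated by '+':
  term 1: omega^19*7
  term 2: omega^16*2
  term 3: 8
Total terms = 3

3


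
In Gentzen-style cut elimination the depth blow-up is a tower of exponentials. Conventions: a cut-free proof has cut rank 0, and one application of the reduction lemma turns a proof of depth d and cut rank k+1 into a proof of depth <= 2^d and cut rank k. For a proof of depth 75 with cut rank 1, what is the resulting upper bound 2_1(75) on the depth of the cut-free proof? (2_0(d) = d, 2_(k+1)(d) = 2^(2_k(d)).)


Each rank reduction sends depth d to at most 2^d; cut rank r needs r reductions.
2_0(75) = 75
2_1(75) = 2^75 = 37778931862957161709568
Cut-free depth bound = 37778931862957161709568

37778931862957161709568


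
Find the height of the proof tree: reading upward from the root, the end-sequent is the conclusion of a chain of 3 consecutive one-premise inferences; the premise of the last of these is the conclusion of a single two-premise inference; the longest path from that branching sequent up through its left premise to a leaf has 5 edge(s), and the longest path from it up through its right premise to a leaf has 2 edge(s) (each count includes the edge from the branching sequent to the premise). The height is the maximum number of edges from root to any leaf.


Longest path through the left premise: 5 edges (measured from the branching sequent)
Longest path through the right premise: 2 edges
Height of the subtree rooted at the branching sequent: max(5, 2) = 5
The branching sequent sits 3 edges above the root (the chain of one-premise inferences), so height = 5 + 3 = 8

8


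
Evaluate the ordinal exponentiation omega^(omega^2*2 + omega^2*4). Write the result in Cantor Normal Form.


omega^(omega^2*2 + omega^2*4):
Both terms of the exponent have the same exponent 2, so they merge: omega^2*2 + omega^2*4 = omega^2*(2+4) = omega^2*6.
omega raised to a CNF ordinal is a single CNF term: Result = omega^(omega^2*6)

omega^(omega^2*6)


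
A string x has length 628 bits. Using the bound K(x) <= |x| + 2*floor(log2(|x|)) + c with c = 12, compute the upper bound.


floor(log2(628)) = 9
2 * 9 = 18
K(x) <= 628 + 18 + 12 = 658

658


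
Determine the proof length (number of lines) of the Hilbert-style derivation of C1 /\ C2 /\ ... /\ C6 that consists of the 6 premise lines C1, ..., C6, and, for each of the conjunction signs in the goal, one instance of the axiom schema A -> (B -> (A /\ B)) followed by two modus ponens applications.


Conjoining 6 premises:
- 6 premise lines
- the goal has 5 conjunction signs; each costs 1 axiom instance + 2 MP = 3 lines: 3 * 5 = 15
Total = 6 + 15 = 21 lines.

21


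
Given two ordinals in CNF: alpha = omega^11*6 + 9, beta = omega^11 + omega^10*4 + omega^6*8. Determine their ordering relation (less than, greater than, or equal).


Compare term by term from highest exponent:
alpha = omega^11*6 + 9
beta = omega^11 + omega^10*4 + omega^6*8
Term 1: alpha has omega^11*6, beta has omega^11*1
Term 2: alpha has omega^0*9, beta has omega^10*4
Term 3: alpha has omega^0*0, beta has omega^6*8
Result: alpha > beta

alpha > beta


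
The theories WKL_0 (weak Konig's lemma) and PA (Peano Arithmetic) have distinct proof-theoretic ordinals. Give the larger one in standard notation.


Proof-theoretic ordinal of WKL_0 (weak Konig's lemma): omega^omega
Proof-theoretic ordinal of PA (Peano Arithmetic): epsilon_0
Comparing: omega^omega < epsilon_0.
The larger ordinal is epsilon_0 (from PA (Peano Arithmetic)).

epsilon_0


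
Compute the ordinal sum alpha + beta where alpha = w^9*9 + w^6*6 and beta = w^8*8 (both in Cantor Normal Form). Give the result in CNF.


Ordinal addition (w^9*9 + w^6*6) + w^8*8:
alpha's leading term has exponent 9 > beta's exponent 8, so it survives.
alpha's tail term has exponent 6 < beta's exponent 8, so it is absorbed by beta.
In ordinal addition, any term followed by a strictly larger-exponent term is absorbed.
Result = w^9*9 + w^8*8

w^9*9 + w^8*8


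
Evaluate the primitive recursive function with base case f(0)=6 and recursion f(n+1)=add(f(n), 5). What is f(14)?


f(0) = 6
f(1) = add(f(0), 5) = add(6, 5) = 11
f(2) = add(f(1), 5) = add(11, 5) = 16
f(3) = add(f(2), 5) = add(16, 5) = 21
f(4) = add(f(3), 5) = add(21, 5) = 26
f(5) = add(f(4), 5) = add(26, 5) = 31
f(6) = add(f(5), 5) = add(31, 5) = 36
f(7) = add(f(6), 5) = add(36, 5) = 41
f(8) = add(f(7), 5) = add(41, 5) = 46
f(9) = add(f(8), 5) = add(46, 5) = 51
f(10) = add(f(9), 5) = add(51, 5) = 56
f(11) = add(f(10), 5) = add(56, 5) = 61
f(12) = add(f(11), 5) = add(61, 5) = 66
f(13) = add(f(12), 5) = add(66, 5) = 71
f(14) = add(f(13), 5) = add(71, 5) = 76


76


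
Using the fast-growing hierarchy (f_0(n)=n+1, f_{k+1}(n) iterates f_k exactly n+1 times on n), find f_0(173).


f_0(173) = 173 + 1 = 174

174


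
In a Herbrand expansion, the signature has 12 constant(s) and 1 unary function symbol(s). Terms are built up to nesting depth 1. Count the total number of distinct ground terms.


Herbrand terms by depth:
Depth 0: 12 constants
Depth 1: 12 new terms (running total: 24)
Total distinct ground terms = 24

24


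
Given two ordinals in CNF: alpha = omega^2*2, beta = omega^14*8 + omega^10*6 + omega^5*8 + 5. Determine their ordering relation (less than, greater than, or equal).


Compare term by term from highest exponent:
alpha = omega^2*2
beta = omega^14*8 + omega^10*6 + omega^5*8 + 5
Term 1: alpha has omega^2*2, beta has omega^14*8
Term 2: alpha has omega^0*0, beta has omega^10*6
Term 3: alpha has omega^0*0, beta has omega^5*8
Term 4: alpha has omega^0*0, beta has omega^0*5
Result: alpha < beta

alpha < beta


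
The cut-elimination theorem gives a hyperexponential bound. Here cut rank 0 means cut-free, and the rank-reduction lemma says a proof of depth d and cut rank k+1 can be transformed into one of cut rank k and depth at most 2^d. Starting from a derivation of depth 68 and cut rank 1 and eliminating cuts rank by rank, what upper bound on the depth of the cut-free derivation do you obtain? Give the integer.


Each rank reduction sends depth d to at most 2^d; cut rank r needs r reductions.
2_0(68) = 68
2_1(68) = 2^68 = 295147905179352825856
Cut-free depth bound = 295147905179352825856

295147905179352825856


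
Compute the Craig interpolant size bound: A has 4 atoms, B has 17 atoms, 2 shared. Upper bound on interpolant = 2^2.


Shared atoms = 2
Craig interpolant size bound = 2^2
= 4

4


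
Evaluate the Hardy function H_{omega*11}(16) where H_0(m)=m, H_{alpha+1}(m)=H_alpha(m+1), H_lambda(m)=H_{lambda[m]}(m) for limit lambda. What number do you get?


H_{omega*11}(16):
For the Hardy hierarchy, H_{omega*k}(n) = 2^k * n.
2^11 = 2048.
2048 * 16 = 32768

32768


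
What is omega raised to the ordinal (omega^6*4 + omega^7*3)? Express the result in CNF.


omega^(omega^6*4 + omega^7*3):
In ordinal addition a term is absorbed by a following term of strictly larger exponent: 6 < 7, so omega^6*4 + omega^7*3 = omega^7*3.
omega raised to a CNF ordinal is a single CNF term: Result = omega^(omega^7*3)

omega^(omega^7*3)


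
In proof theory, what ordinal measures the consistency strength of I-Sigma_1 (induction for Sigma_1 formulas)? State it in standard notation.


The proof-theoretic ordinal of I-Sigma_1 (induction for Sigma_1 formulas) is a standard result in ordinal analysis.
This ordinal is the supremum of order types of primitive recursive well-orderings
that the theory can prove to be well-ordered.
For I-Sigma_1 (induction for Sigma_1 formulas), the proof-theoretic ordinal is omega^omega.

omega^omega


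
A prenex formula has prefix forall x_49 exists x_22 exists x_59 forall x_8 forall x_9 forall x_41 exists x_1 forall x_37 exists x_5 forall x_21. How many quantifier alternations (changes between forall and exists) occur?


Walk the prefix and count type changes:
  position 1: forall -> exists <-- alternation
  position 2: exists -> exists
  position 3: exists -> forall <-- alternation
  position 4: forall -> forall
  position 5: forall -> forall
  position 6: forall -> exists <-- alternation
  position 7: exists -> forall <-- alternation
  position 8: forall -> exists <-- alternation
  position 9: exists -> forall <-- alternation
Total alternations = 6

6


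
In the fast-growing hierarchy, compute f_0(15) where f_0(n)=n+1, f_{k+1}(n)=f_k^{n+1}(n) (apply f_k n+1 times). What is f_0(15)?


f_0(15) = 15 + 1 = 16

16


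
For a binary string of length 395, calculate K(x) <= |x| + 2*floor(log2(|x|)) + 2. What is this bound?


floor(log2(395)) = 8
2 * 8 = 16
K(x) <= 395 + 16 + 2 = 413

413


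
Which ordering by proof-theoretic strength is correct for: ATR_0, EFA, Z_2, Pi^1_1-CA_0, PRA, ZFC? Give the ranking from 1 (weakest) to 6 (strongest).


Ordering by consistency strength:
1. EFA
2. PRA
3. ATR_0
4. Pi^1_1-CA_0
5. Z_2
6. ZFC


ATR_0=3, EFA=1, Z_2=5, Pi^1_1-CA_0=4, PRA=2, ZFC=6


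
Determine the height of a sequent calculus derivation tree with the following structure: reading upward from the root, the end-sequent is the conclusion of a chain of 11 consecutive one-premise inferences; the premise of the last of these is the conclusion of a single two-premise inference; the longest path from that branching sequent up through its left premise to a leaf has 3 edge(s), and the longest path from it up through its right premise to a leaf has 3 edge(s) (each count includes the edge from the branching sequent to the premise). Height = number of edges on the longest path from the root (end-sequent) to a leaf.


Longest path through the left premise: 3 edges (measured from the branching sequent)
Longest path through the right premise: 3 edges
Height of the subtree rooted at the branching sequent: max(3, 3) = 3
The branching sequent sits 11 edges above the root (the chain of one-premise inferences), so height = 3 + 11 = 14

14


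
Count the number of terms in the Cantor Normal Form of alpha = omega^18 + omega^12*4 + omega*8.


CNF: omega^18 + omega^12*4 + omega*8
Count the summands separated by '+':
  term 1: omega^18
  term 2: omega^12*4
  term 3: omega*8
Total terms = 3

3


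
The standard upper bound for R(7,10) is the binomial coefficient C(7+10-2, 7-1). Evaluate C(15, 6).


R(7,10) <= C(7+10-2, 7-1) = C(15, 6)
C(15, 6) = 15! / (6! * 9!)
= 5005

5005


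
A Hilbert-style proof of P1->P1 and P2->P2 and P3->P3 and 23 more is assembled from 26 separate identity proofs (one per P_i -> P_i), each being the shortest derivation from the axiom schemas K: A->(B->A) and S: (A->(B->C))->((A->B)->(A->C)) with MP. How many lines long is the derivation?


The shortest proof of A->A from K and S in the Hilbert calculus has exactly 5 lines:
(1) K instance A->((A->A)->A), (2) S instance, (3) MP on 1,2, (4) K instance A->(A->A), (5) MP on 3,4.
For 26 independent identities: 26 * 5 = 130 lines total.

130


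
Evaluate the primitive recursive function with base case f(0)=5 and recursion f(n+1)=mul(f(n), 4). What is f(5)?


f(0) = 5
f(1) = mul(f(0), 4) = mul(5, 4) = 20
f(2) = mul(f(1), 4) = mul(20, 4) = 80
f(3) = mul(f(2), 4) = mul(80, 4) = 320
f(4) = mul(f(3), 4) = mul(320, 4) = 1280
f(5) = mul(f(4), 4) = mul(1280, 4) = 5120


5120


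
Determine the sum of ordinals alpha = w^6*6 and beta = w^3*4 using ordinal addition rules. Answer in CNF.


Ordinal addition w^6*6 + w^3*4:
Leading exponent of alpha (6) > leading exponent of beta (3).
Since alpha's term has higher exponent than beta's leading term,
the sum is simply alpha followed by beta.
Result = w^6*6 + w^3*4

w^6*6 + w^3*4


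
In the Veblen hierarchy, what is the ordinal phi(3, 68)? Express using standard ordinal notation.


phi(3, 68):
phi(3, beta) = eta_beta (the beta-th eta number, fixed point of zeta).
phi(3, 68) = eta_68

eta_68


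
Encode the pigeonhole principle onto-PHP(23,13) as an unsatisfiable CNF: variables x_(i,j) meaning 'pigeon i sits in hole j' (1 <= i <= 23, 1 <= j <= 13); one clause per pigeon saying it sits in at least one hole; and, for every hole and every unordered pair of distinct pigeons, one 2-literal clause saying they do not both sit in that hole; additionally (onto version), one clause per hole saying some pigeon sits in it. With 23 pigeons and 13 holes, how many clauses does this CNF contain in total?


onto-PHP(23,13): 23 pigeons, 13 holes, 23*13 = 299 variables.
- pigeon clauses: one per pigeon -> 23 clauses
- hole clauses: 13 holes * C(23,2) = 13 * 253 -> 3289 clauses
- onto clauses: one per hole -> 13 clauses
Total clauses = 23 + 3289 + 13 = 3325

3325


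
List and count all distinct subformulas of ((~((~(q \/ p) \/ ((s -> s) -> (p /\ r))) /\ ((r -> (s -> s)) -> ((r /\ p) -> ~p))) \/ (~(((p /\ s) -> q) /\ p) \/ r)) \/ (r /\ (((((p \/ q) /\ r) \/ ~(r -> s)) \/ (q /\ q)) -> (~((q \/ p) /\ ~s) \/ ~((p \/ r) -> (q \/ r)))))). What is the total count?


Formula: ((~((~(q \/ p) \/ ((s -> s) -> (p /\ r))) /\ ((r -> (s -> s)) -> ((r /\ p) -> ~p))) \/ (~(((p /\ s) -> q) /\ p) \/ r)) \/ (r /\ (((((p \/ q) /\ r) \/ ~(r -> s)) \/ (q /\ q)) -> (~((q \/ p) /\ ~s) \/ ~((p \/ r) -> (q \/ r))))))
Subformulas found:
  1. r
  2. p
  3. q
  4. s
  5. ~p
  6. ~s
  7. (q \/ p)
  8. (r /\ p)
  9. (q /\ q)
  10. (p /\ r)
  11. (p \/ r)
  12. (p /\ s)
  13. (q \/ r)
  14. (p \/ q)
  15. (r -> s)
  16. (s -> s)
  17. ~(r -> s)
  18. ~(q \/ p)
  19. ((p \/ q) /\ r)
  20. (r -> (s -> s))
  21. ((p /\ s) -> q)
  22. ((r /\ p) -> ~p)
  23. ((q \/ p) /\ ~s)
  24. ~((q \/ p) /\ ~s)
  25. ((s -> s) -> (p /\ r))
  26. (((p /\ s) -> q) /\ p)
  27. ((p \/ r) -> (q \/ r))
  28. ~(((p /\ s) -> q) /\ p)
  29. ~((p \/ r) -> (q \/ r))
  30. (((p \/ q) /\ r) \/ ~(r -> s))
  31. (~(((p /\ s) -> q) /\ p) \/ r)
  32. (~(q \/ p) \/ ((s -> s) -> (p /\ r)))
  33. ((r -> (s -> s)) -> ((r /\ p) -> ~p))
  34. ((((p \/ q) /\ r) \/ ~(r -> s)) \/ (q /\ q))
  35. (~((q \/ p) /\ ~s) \/ ~((p \/ r) -> (q \/ r)))
  36. ((~(q \/ p) \/ ((s -> s) -> (p /\ r))) /\ ((r -> (s -> s)) -> ((r /\ p) -> ~p)))
  37. ~((~(q \/ p) \/ ((s -> s) -> (p /\ r))) /\ ((r -> (s -> s)) -> ((r /\ p) -> ~p)))
  38. (((((p \/ q) /\ r) \/ ~(r -> s)) \/ (q /\ q)) -> (~((q \/ p) /\ ~s) \/ ~((p \/ r) -> (q \/ r))))
  39. (r /\ (((((p \/ q) /\ r) \/ ~(r -> s)) \/ (q /\ q)) -> (~((q \/ p) /\ ~s) \/ ~((p \/ r) -> (q \/ r)))))
  40. (~((~(q \/ p) \/ ((s -> s) -> (p /\ r))) /\ ((r -> (s -> s)) -> ((r /\ p) -> ~p))) \/ (~(((p /\ s) -> q) /\ p) \/ r))
  41. ((~((~(q \/ p) \/ ((s -> s) -> (p /\ r))) /\ ((r -> (s -> s)) -> ((r /\ p) -> ~p))) \/ (~(((p /\ s) -> q) /\ p) \/ r)) \/ (r /\ (((((p \/ q) /\ r) \/ ~(r -> s)) \/ (q /\ q)) -> (~((q \/ p) /\ ~s) \/ ~((p \/ r) -> (q \/ r))))))
Total distinct subformulas = 41

41


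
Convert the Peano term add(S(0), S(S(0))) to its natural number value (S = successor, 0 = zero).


add(S^1(0), S^2(0)):
S^1(0) = 1
S^2(0) = 2
1 + 2 = 3

3


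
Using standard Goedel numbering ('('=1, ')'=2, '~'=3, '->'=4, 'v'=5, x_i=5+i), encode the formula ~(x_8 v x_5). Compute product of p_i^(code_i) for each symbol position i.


Formula: ~(x_8 v x_5)
Symbol codes: [3, 1, 13, 5, 10, 2]
Primes: [2, 3, 5, 7, 11, 13]
p_1^3 = 2^3 = 8
p_2^1 = 3^1 = 3
p_3^13 = 5^13 = 1220703125
p_4^5 = 7^5 = 16807
p_5^10 = 11^10 = 25937424601
p_6^2 = 13^2 = 169
Product = 2158365817396353017578125000

2158365817396353017578125000


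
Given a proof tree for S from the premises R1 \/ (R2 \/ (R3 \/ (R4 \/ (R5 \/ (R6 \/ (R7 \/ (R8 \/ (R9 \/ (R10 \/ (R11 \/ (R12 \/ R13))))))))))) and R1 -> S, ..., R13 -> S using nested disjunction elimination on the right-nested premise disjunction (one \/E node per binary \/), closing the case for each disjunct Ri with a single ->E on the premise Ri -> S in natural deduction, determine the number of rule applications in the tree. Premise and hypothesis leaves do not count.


The premise R1 \/ (R2 \/ (R3 \/ (R4 \/ (R5 \/ (R6 \/ (R7 \/ (R8 \/ (R9 \/ (R10 \/ (R11 \/ (R12 \/ R13))))))))))) contains 13 disjuncts, hence 12 binary \/ connectives.
- Each binary \/ is eliminated once: 12 \/E nodes.
- Each of the 13 cases Ri derives S by one ->E with Ri -> S: 13 ->E nodes.
Total = 12 + 13 = 25

25


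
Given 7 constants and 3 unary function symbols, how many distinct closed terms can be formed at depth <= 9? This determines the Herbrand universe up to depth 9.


Herbrand terms by depth:
Depth 0: 7 constants
Depth 1: 21 new terms (running total: 28)
Depth 2: 63 new terms (running total: 91)
Depth 3: 189 new terms (running total: 280)
Depth 4: 567 new terms (running total: 847)
Depth 5: 1701 new terms (running total: 2548)
Depth 6: 5103 new terms (running total: 7651)
Depth 7: 15309 new terms (running total: 22960)
Depth 8: 45927 new terms (running total: 68887)
Depth 9: 137781 new terms (running total: 206668)
Total distinct ground terms = 206668

206668


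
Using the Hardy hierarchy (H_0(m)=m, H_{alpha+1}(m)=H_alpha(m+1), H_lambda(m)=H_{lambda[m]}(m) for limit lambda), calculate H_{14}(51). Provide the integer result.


H_14(51):
For finite ordinals k, H_k(n) = n + k (each successor step adds 1).
H_14(51) = 51 + 14 = 65

65
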